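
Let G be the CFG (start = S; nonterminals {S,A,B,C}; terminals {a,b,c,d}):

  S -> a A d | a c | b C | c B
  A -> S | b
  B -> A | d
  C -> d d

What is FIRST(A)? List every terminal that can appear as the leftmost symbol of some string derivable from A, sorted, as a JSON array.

Compute FIRST by fixpoint:
[1]
  A via A→b: +{b}
  B via B→A: +{b}
  B via B→d: +{d}
  C via C→d d: +{d}
  S via S→a A d: +{a}
  S via S→b C: +{b}
  S via S→c B: +{c}
  FIRST[S]={a,b,c}  FIRST[A]={b}  FIRST[B]={b,d}  FIRST[C]={d}
[2]
  A via A→S: +{a,c}
  B via B→A: +{a,c}
  FIRST[S]={a,b,c}  FIRST[A]={a,b,c}  FIRST[B]={a,b,c,d}  FIRST[C]={d}
[3] done
  FIRST[S]={a,b,c}  FIRST[A]={a,b,c}  FIRST[B]={a,b,c,d}  FIRST[C]={d}

FIRST(A) = ["a", "b", "c"]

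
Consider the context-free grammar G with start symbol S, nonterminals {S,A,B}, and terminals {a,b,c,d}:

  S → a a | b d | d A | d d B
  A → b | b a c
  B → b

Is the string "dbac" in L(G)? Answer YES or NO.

CNF form of G:
  S -> T0 T3 | T1 T1 | T3 A | T3 X5
  A -> T0 X4 | b
  B -> b
  T0 -> b
  T1 -> a
  T2 -> c
  T3 -> d
  X4 -> T1 T2
  X5 -> T3 B

CYK fill:
  [0..0]={T3}  "d"  orig:{}
  [1..1]={A,B,T0}  "b"  orig:{A,B}
  [2..2]={T1}  "a"  orig:{}
  [3..3]={T2}  "c"  orig:{}
  [0..1]={S,X5}  "db"  orig:{S}
  [1..2]=∅  "ba"
  [2..3]={X4}  "ac"  orig:{}
  [0..2]=∅  "dba"
  [1..3]={A}  "bac"
  [0..3]={S}  "dbac"

S ∈ T[0,3] ⇒ YES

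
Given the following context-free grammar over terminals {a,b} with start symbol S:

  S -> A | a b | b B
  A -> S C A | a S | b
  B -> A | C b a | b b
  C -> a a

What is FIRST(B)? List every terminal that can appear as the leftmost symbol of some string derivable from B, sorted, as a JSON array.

FIRST sets, iterate to fixpoint:
round 1:
  A via A→a S: +{a}
  A via A→b: +{b}
  B via B→A: +{a,b}
  C via C→a a: +{a}
  S via S→A: +{a,b}
  FIRST[S]={a,b}  FIRST[A]={a,b}  FIRST[B]={a,b}  FIRST[C]={a}
round 2: (no change)
  FIRST[S]={a,b}  FIRST[A]={a,b}  FIRST[B]={a,b}  FIRST[C]={a}

FIRST(B) = ["a", "b"]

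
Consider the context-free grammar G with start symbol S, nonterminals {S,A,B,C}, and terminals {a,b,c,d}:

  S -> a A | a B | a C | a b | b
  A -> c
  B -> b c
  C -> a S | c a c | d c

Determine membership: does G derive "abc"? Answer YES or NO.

CNF form of G:
  S -> T2 A | T2 B | T2 C | T2 T0 | b
  A -> c
  B -> T0 T1
  C -> T1 X4 | T2 S | T3 T1
  T0 -> b
  T1 -> c
  T2 -> a
  T3 -> d
  X4 -> T2 T1

CYK table (by increasing span):
  T[0,0] 'a' = {T2}  orig:{}
  T[1,1] 'b' = {S,T0}  orig:{S}
  T[2,2] 'c' = {A,T1}  orig:{A}
  T[0,1] 'ab' = {C,S}
  T[1,2] 'bc' = {B}
  T[0,2] 'abc' = {S}

S ∈ T[0,2] ⇒ YES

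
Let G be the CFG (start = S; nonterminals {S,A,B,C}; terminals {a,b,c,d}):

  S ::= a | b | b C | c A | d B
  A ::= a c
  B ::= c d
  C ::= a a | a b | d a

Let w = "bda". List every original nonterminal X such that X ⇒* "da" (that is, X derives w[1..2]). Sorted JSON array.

Convert to CNF:
  S -> T1 A | T2 B | T3 C | a | b
  A -> T0 T1
  B -> T1 T2
  C -> T0 T0 | T0 T3 | T2 T0
  T0 -> a
  T1 -> c
  T2 -> d
  T3 -> b

Fill CYK table bottom-up — only the sub-triangle for w[1..2]:
  cell(1,1) d: {T2}  orig:{}
  cell(2,2) a: {S,T0}  orig:{S}
  cell(1,2) da: {C}

Original NTs in T[1,2] deriving "da": ["C"]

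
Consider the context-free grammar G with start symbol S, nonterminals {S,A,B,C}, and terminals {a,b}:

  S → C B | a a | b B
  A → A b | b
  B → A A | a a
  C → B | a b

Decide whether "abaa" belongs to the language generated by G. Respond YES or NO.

Convert to CNF:
  S -> C B | T0 B | T1 T1
  A -> A T0 | b
  B -> A A | T1 T1
  C -> A A | T1 T0 | T1 T1
  T0 -> b
  T1 -> a

CYK table (by increasing span):
  T[0,0] 'a' = {T1}  orig:{}
  T[1,1] 'b' = {A,T0}  orig:{A}
  T[2,2] 'a' = {T1}  orig:{}
  T[3,3] 'a' = {T1}  orig:{}
  T[0,1] 'ab' = {C}
  T[1,2] 'ba' = ∅
  T[2,3] 'aa' = {B,C,S}
  T[0,2] 'aba' = ∅
  T[1,3] 'baa' = {S}
  T[0,3] 'abaa' = {S}

S ∈ T[0,3] ⇒ YES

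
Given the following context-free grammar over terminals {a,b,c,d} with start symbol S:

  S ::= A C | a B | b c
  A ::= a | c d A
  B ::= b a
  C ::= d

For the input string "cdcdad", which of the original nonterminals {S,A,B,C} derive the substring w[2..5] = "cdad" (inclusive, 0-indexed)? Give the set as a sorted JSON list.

Convert to CNF:
  S -> A C | T2 T0 | T3 B
  A -> T0 X4 | a
  B -> T2 T3
  C -> d
  T0 -> c
  T1 -> d
  T2 -> b
  T3 -> a
  X4 -> T1 A

Fill CYK table bottom-up — only the sub-triangle for w[2..5]:
  [2..2]={T0}  "c"  orig:{}
  [3..3]={C,T1}  "d"  orig:{C}
  [4..4]={A,T3}  "a"  orig:{A}
  [5..5]={C,T1}  "d"  orig:{C}
  [2..3]=∅  "cd"
  [3..4]={X4}  "da"  orig:{}
  [4..5]={S}  "ad"
  [2..4]={A}  "cda"
  [3..5]=∅  "dad"
  [2..5]={S}  "cdad"

Original NTs in T[2,5] deriving "cdad": ["S"]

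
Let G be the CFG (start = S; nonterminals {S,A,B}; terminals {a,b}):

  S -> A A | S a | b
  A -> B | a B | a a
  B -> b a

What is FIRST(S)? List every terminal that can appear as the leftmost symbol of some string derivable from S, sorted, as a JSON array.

FIRST sets, iterate to fixpoint:
pass 1:
  A via A→a B: +{a}
  B via B→b a: +{b}
  S via S→A A: +{a}
  S via S→b: +{b}
  S: {a,b}  A: {a}  B: {b}
pass 2:
  A via A→B: +{b}
  S: {a,b}  A: {a,b}  B: {b}
pass 3: — fixpoint
  S: {a,b}  A: {a,b}  B: {b}

FIRST(S) = ["a", "b"]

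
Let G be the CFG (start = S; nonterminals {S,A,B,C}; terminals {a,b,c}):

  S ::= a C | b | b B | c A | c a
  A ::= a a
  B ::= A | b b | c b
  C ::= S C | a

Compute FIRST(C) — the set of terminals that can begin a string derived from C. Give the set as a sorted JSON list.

Compute FIRST by fixpoint:
round 1:
  A via A→a a: +{a}
  B via B→A: +{a}
  B via B→b b: +{b}
  B via B→c b: +{c}
  C via C→a: +{a}
  S via S→a C: +{a}
  S via S→b: +{b}
  S via S→c A: +{c}
  FIRST(S)={a,b,c}  FIRST(A)={a}  FIRST(B)={a,b,c}  FIRST(C)={a}
round 2:
  C via C→S C: +{b,c}
  FIRST(S)={a,b,c}  FIRST(A)={a}  FIRST(B)={a,b,c}  FIRST(C)={a,b,c}
round 3: — fixpoint
  FIRST(S)={a,b,c}  FIRST(A)={a}  FIRST(B)={a,b,c}  FIRST(C)={a,b,c}

FIRST(C) = ["a", "b", "c"]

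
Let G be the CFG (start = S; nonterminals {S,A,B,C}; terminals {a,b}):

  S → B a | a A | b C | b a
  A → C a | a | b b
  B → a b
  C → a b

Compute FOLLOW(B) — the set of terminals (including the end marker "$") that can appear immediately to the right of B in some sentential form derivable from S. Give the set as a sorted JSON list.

Compute FIRST by fixpoint:
round 1:
  A via A→a: +{a}
  A via A→b b: +{b}
  B via B→a b: +{a}
  C via C→a b: +{a}
  S via S→B a: +{a}
  S via S→b C: +{b}
  S: {a,b}  A: {a,b}  B: {a}  C: {a}
round 2: (no change)
  S: {a,b}  A: {a,b}  B: {a}  C: {a}

FOLLOW sets:
FOLLOW(S) := {$}
round 1:
  A→C a: FOLLOW(C) ⊇ FIRST(a) = {a}; new: +{a}
  S→B a: FOLLOW(B) ⊇ FIRST(a) = {a}; new: +{a}
  S→a A: FOLLOW(A) ⊇ FOLLOW(S) ⊇ {$}; new: +{$}
  S→b C: FOLLOW(C) ⊇ FOLLOW(S) ⊇ {$}; new: +{$}
  FOLLOW[S]={$}  FOLLOW[A]={$}  FOLLOW[B]={a}  FOLLOW[C]={$,a}
round 2: (no change)
  FOLLOW[S]={$}  FOLLOW[A]={$}  FOLLOW[B]={a}  FOLLOW[C]={$,a}

FOLLOW(B) = ["a"]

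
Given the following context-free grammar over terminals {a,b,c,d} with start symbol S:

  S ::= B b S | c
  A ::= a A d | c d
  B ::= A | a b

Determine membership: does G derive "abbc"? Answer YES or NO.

CNF form of G:
  S -> B X6 | c
  A -> T0 X4 | T2 T1
  B -> T0 T3 | T0 X5 | T2 T1
  T0 -> a
  T1 -> d
  T2 -> c
  T3 -> b
  X4 -> A T1
  X5 -> A T1
  X6 -> T3 S

CYK fill:
  T[0,0] 'a' = {T0}  orig:{}
  T[1,1] 'b' = {T3}  orig:{}
  T[2,2] 'b' = {T3}  orig:{}
  T[3,3] 'c' = {S,T2}  orig:{S}
  T[0,1] 'ab' = {B}
  T[1,2] 'bb' = ∅
  T[2,3] 'bc' = {X6}  orig:{}
  T[0,2] 'abb' = ∅
  T[1,3] 'bbc' = ∅
  T[0,3] 'abbc' = {S}

S ∈ T[0,3] ⇒ YES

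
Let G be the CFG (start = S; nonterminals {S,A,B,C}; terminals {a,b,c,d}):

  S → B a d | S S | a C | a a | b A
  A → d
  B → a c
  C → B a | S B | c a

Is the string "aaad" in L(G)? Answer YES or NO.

Convert to CNF:
  S -> B X4 | S S | T0 C | T0 T0 | T3 A
  A -> d
  B -> T0 T1
  C -> B T0 | S B | T1 T0
  T0 -> a
  T1 -> c
  T2 -> d
  T3 -> b
  X4 -> T0 T2

CYK fill:
  cell(0,0) a: {T0}  orig:{}
  cell(1,1) a: {T0}  orig:{}
  cell(2,2) a: {T0}  orig:{}
  cell(3,3) d: {A,T2}  orig:{A}
  cell(0,1) aa: {S}
  cell(1,2) aa: {S}
  cell(2,3) ad: {X4}  orig:{}
  cell(0,2) aaa: ∅
  cell(1,3) aad: ∅
  cell(0,3) aaad: ∅

S ∉ T[0,3] ⇒ NO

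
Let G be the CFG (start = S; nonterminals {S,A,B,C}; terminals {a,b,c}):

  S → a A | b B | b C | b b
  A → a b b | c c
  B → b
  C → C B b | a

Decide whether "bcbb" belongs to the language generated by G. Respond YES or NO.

CNF form of G:
  S -> T0 A | T1 B | T1 C | T1 T1
  A -> T0 X3 | T2 T2
  B -> b
  C -> C X4 | a
  T0 -> a
  T1 -> b
  T2 -> c
  X3 -> T1 T1
  X4 -> B T1

CYK table (by increasing span):
  cell(0,0) b: {B,T1}  orig:{B}
  cell(1,1) c: {T2}  orig:{}
  cell(2,2) b: {B,T1}  orig:{B}
  cell(3,3) b: {B,T1}  orig:{B}
  cell(0,1) bc: ∅
  cell(1,2) cb: ∅
  cell(2,3) bb: {S,X3,X4}  orig:{S}
  cell(0,2) bcb: ∅
  cell(1,3) cbb: ∅
  cell(0,3) bcbb: ∅

S ∉ T[0,3] ⇒ NO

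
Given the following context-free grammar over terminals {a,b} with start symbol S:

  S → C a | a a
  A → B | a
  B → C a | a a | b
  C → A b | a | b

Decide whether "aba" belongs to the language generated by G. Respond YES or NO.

Convert to CNF:
  S -> C T0 | T0 T0
  A -> C T0 | T0 T0 | a | b
  B -> C T0 | T0 T0 | b
  C -> A T1 | a | b
  T0 -> a
  T1 -> b

CYK table (by increasing span):
  T[0,0] 'a' = {A,C,T0}  orig:{A,C}
  T[1,1] 'b' = {A,B,C,T1}  orig:{A,B,C}
  T[2,2] 'a' = {A,C,T0}  orig:{A,C}
  T[0,1] 'ab' = {C}
  T[1,2] 'ba' = {A,B,S}
  T[0,2] 'aba' = {A,B,S}

S ∈ T[0,2] ⇒ YES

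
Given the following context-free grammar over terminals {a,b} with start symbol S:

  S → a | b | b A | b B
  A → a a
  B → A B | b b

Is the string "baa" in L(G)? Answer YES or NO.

Convert to CNF:
  S -> T1 A | T1 B | a | b
  A -> T0 T0
  B -> A B | T1 T1
  T0 -> a
  T1 -> b

CYK fill:
  [0..0]={S,T1}  "b"  orig:{S}
  [1..1]={S,T0}  "a"  orig:{S}
  [2..2]={S,T0}  "a"  orig:{S}
  [0..1]=∅  "ba"
  [1..2]={A}  "aa"
  [0..2]={S}  "baa"

S ∈ T[0,2] ⇒ YES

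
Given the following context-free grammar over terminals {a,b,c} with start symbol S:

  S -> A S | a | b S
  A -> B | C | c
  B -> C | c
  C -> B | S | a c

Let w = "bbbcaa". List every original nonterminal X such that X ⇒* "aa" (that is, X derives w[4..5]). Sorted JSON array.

CNF form of G:
  S -> A S | T2 S | a
  A -> A S | T0 T1 | T2 S | a | c
  B -> A S | T0 T1 | T2 S | a | c
  C -> A S | T0 T1 | T2 S | a | c
  T0 -> a
  T1 -> c
  T2 -> b

CYK fill — only the sub-triangle for w[4..5]:
  [4..4]={A,B,C,S,T0}  "a"  orig:{A,B,C,S}
  [5..5]={A,B,C,S,T0}  "a"  orig:{A,B,C,S}
  [4..5]={A,B,C,S}  "aa"

Original NTs in T[4,5] deriving "aa": ["A", "B", "C", "S"]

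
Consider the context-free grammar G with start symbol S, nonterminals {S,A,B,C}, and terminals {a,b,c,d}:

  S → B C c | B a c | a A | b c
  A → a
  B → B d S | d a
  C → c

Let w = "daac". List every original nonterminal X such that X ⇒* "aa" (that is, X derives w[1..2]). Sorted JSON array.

Convert to CNF:
  S -> B X5 | B X6 | T1 A | T3 T2
  A -> a
  B -> B X4 | T0 T1
  C -> c
  T0 -> d
  T1 -> a
  T2 -> c
  T3 -> b
  X4 -> T0 S
  X5 -> C T2
  X6 -> T1 T2

CYK fill (cells [i..j] with 1 ≤ i ≤ j ≤ 2 only):
  T[1,1] 'a' = {A,T1}  orig:{A}
  T[2,2] 'a' = {A,T1}  orig:{A}
  T[1,2] 'aa' = {S}

Original NTs in T[1,2] deriving "aa": ["S"]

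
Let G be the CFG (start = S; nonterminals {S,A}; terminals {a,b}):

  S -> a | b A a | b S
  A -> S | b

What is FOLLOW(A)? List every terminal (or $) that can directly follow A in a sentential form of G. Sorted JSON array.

FIRST iteration:
round 1:
  A via A→b: +{b}
  S via S→a: +{a}
  S via S→b A a: +{b}
  FIRST(S)={a,b}  FIRST(A)={b}
round 2:
  A via A→S: +{a}
  FIRST(S)={a,b}  FIRST(A)={a,b}
round 3: done
  FIRST(S)={a,b}  FIRST(A)={a,b}

FOLLOW iteration:
seed FOLLOW(S) with $
round 1:
  S→b A a: FOLLOW(A) ⊇ FIRST(a) = {a}; new: +{a}
  S: {$}  A: {a}
round 2:
  A→S: FOLLOW(S) ⊇ FOLLOW(A) ⊇ {a}; new: +{a}
  S: {$,a}  A: {a}
round 3: (no change)
  S: {$,a}  A: {a}

FOLLOW(A) = ["a"]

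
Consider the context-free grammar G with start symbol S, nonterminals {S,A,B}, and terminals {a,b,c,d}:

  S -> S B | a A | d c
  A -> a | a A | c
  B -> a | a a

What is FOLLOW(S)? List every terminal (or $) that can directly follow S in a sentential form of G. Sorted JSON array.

FIRST iteration:
pass 1:
  A via A→a: +{a}
  A via A→c: +{c}
  B via B→a: +{a}
  S via S→a A: +{a}
  S via S→d c: +{d}
  S: {a,d}  A: {a,c}  B: {a}
pass 2: done
  S: {a,d}  A: {a,c}  B: {a}

Compute FOLLOW by fixpoint:
FOLLOW(S) := {$}
[1]
  S→S B: FOLLOW(S) ⊇ FIRST(B) = {a}; new: +{a}
  S→S B: FOLLOW(B) ⊇ FOLLOW(S) ⊇ {$,a}; new: +{$,a}
  S→a A: FOLLOW(A) ⊇ FOLLOW(S) ⊇ {$,a}; new: +{$,a}
  FOLLOW[S]={$,a}  FOLLOW[A]={$,a}  FOLLOW[B]={$,a}
[2] (stable)
  FOLLOW[S]={$,a}  FOLLOW[A]={$,a}  FOLLOW[B]={$,a}

FOLLOW(S) = ["$", "a"]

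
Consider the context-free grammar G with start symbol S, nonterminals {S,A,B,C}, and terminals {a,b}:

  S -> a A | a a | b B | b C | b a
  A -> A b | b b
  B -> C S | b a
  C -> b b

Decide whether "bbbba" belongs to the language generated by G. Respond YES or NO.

Convert to CNF:
  S -> T0 B | T0 C | T0 T1 | T1 A | T1 T1
  A -> A T0 | T0 T0
  B -> C S | T0 T1
  C -> T0 T0
  T0 -> b
  T1 -> a

CYK table (by increasing span):
  cell(0,0) b: {T0}  orig:{}
  cell(1,1) b: {T0}  orig:{}
  cell(2,2) b: {T0}  orig:{}
  cell(3,3) b: {T0}  orig:{}
  cell(4,4) a: {T1}  orig:{}
  cell(0,1) bb: {A,C}
  cell(1,2) bb: {A,C}
  cell(2,3) bb: {A,C}
  cell(3,4) ba: {B,S}
  cell(0,2) bbb: {A,S}
  cell(1,3) bbb: {A,S}
  cell(2,4) bba: {S}
  cell(0,3) bbbb: {A}
  cell(1,4) bbba: {B}
  cell(0,4) bbbba: {B,S}

S ∈ T[0,4] ⇒ YES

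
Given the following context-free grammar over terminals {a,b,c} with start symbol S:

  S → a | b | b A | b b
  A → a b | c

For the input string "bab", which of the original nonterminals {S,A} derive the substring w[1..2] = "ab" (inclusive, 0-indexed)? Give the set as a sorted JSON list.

CNF form of G:
  S -> T1 A | T1 T1 | a | b
  A -> T0 T1 | c
  T0 -> a
  T1 -> b

Fill CYK table bottom-up — only the sub-triangle for w[1..2]:
  cell(1,1) a: {S,T0}  orig:{S}
  cell(2,2) b: {S,T1}  orig:{S}
  cell(1,2) ab: {A}

Original NTs in T[1,2] deriving "ab": ["A"]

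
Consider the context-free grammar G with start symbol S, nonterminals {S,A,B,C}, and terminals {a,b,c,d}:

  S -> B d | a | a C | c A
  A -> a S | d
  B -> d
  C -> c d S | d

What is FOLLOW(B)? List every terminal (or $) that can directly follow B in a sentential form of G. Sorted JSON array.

FIRST sets, iterate to fixpoint:
pass 1:
  A via A→a S: +{a}
  A via A→d: +{d}
  B via B→d: +{d}
  C via C→c d S: +{c}
  C via C→d: +{d}
  S via S→B d: +{d}
  S via S→a: +{a}
  S via S→c A: +{c}
  FIRST(S)={a,c,d}  FIRST(A)={a,d}  FIRST(B)={d}  FIRST(C)={c,d}
pass 2: (no change)
  FIRST(S)={a,c,d}  FIRST(A)={a,d}  FIRST(B)={d}  FIRST(C)={c,d}

FOLLOW iteration:
FOLLOW(S) := {$}
[1]
  S→B d: FOLLOW(B) ⊇ FIRST(d) = {d}; new: +{d}
  S→a C: FOLLOW(C) ⊇ FOLLOW(S) ⊇ {$}; new: +{$}
  S→c A: FOLLOW(A) ⊇ FOLLOW(S) ⊇ {$}; new: +{$}
  FOLLOW[S]={$}  FOLLOW[A]={$}  FOLLOW[B]={d}  FOLLOW[C]={$}
[2] (stable)
  FOLLOW[S]={$}  FOLLOW[A]={$}  FOLLOW[B]={d}  FOLLOW[C]={$}

FOLLOW(B) = ["d"]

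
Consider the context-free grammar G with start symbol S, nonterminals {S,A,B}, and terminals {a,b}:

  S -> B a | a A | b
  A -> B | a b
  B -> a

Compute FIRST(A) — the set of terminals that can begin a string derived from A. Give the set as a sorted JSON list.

FIRST sets, iterate to fixpoint:
pass 1:
  A via A→a b: +{a}
  B via B→a: +{a}
  S via S→B a: +{a}
  S via S→b: +{b}
  FIRST(S)={a,b}  FIRST(A)={a}  FIRST(B)={a}
pass 2: (no change)
  FIRST(S)={a,b}  FIRST(A)={a}  FIRST(B)={a}

FIRST(A) = ["a"]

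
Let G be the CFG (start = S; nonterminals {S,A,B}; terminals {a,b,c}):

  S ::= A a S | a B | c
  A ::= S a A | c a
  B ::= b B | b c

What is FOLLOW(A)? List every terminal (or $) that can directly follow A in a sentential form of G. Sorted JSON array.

FIRST iteration:
iter 1:
  A via A→c a: +{c}
  B via B→b B: +{b}
  S via S→A a S: +{c}
  S via S→a B: +{a}
  FIRST[S]={a,c}  FIRST[A]={c}  FIRST[B]={b}
iter 2:
  A via A→S a A: +{a}
  FIRST[S]={a,c}  FIRST[A]={a,c}  FIRST[B]={b}
iter 3: (no change)
  FIRST[S]={a,c}  FIRST[A]={a,c}  FIRST[B]={b}

Compute FOLLOW by fixpoint:
FOLLOW(S) := {$}
[1]
  A→S a A: FOLLOW(S) ⊇ FIRST(a) = {a}; new: +{a}
  S→A a S: FOLLOW(A) ⊇ FIRST(a) = {a}; new: +{a}
  S→a B: FOLLOW(B) ⊇ FOLLOW(S) ⊇ {$,a}; new: +{$,a}
  S: {$,a}  A: {a}  B: {$,a}
[2] — fixpoint
  S: {$,a}  A: {a}  B: {$,a}

FOLLOW(A) = ["a"]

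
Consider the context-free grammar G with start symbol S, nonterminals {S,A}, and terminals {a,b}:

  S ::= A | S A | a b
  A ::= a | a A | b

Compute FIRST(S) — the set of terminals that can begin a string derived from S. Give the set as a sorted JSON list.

FIRST sets, iterate to fixpoint:
pass 1:
  A via A→a: +{a}
  A via A→b: +{b}
  S via S→A: +{a,b}
  S: {a,b}  A: {a,b}
pass 2: done
  S: {a,b}  A: {a,b}

FIRST(S) = ["a", "b"]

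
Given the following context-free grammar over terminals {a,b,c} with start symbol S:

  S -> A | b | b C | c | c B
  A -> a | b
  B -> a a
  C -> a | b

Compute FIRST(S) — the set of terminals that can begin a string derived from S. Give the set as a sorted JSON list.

FIRST sets, iterate to fixpoint:
round 1:
  A via A→a: +{a}
  A via A→b: +{b}
  B via B→a a: +{a}
  C via C→a: +{a}
  C via C→b: +{b}
  S via S→A: +{a,b}
  S via S→c: +{c}
  S: {a,b,c}  A: {a,b}  B: {a}  C: {a,b}
round 2: (stable)
  S: {a,b,c}  A: {a,b}  B: {a}  C: {a,b}

FIRST(S) = ["a", "b", "c"]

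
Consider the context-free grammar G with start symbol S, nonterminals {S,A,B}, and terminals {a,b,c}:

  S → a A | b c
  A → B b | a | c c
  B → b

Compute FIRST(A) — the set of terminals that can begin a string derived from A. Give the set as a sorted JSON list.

FIRST iteration:
iter 1:
  A via A→a: +{a}
  A via A→c c: +{c}
  B via B→b: +{b}
  S via S→a A: +{a}
  S via S→b c: +{b}
  FIRST[S]={a,b}  FIRST[A]={a,c}  FIRST[B]={b}
iter 2:
  A via A→B b: +{b}
  FIRST[S]={a,b}  FIRST[A]={a,b,c}  FIRST[B]={b}
iter 3: — fixpoint
  FIRST[S]={a,b}  FIRST[A]={a,b,c}  FIRST[B]={b}

FIRST(A) = ["a", "b", "c"]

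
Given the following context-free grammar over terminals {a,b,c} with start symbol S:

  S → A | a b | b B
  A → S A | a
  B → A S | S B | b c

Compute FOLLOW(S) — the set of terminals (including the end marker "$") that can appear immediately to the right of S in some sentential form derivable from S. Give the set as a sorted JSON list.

FIRST iteration:
[1]
  A via A→a: +{a}
  B via B→A S: +{a}
  B via B→b c: +{b}
  S via S→A: +{a}
  S via S→b B: +{b}
  FIRST(S)={a,b}  FIRST(A)={a}  FIRST(B)={a,b}
[2]
  A via A→S A: +{b}
  FIRST(S)={a,b}  FIRST(A)={a,b}  FIRST(B)={a,b}
[3] — fixpoint
  FIRST(S)={a,b}  FIRST(A)={a,b}  FIRST(B)={a,b}

FOLLOW iteration:
FOLLOW(S) := {$}
[1]
  A→S A: FOLLOW(S) ⊇ FIRST(A) = {a,b}; new: +{a,b}
  B→A S: FOLLOW(A) ⊇ FIRST(S) = {a,b}; new: +{a,b}
  S→A: FOLLOW(A) ⊇ FOLLOW(S) ⊇ {$,a,b}; new: +{$}
  S→b B: FOLLOW(B) ⊇ FOLLOW(S) ⊇ {$,a,b}; new: +{$,a,b}
  S: {$,a,b}  A: {$,a,b}  B: {$,a,b}
[2] (no change)
  S: {$,a,b}  A: {$,a,b}  B: {$,a,b}

FOLLOW(S) = ["$", "a", "b"]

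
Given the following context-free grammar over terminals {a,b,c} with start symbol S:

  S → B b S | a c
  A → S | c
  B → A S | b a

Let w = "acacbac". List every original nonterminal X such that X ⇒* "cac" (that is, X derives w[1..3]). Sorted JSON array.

CNF form of G:
  S -> B X4 | T1 T2
  A -> B X3 | T1 T2 | c
  B -> A S | T0 T1
  T0 -> b
  T1 -> a
  T2 -> c
  X3 -> T0 S
  X4 -> T0 S

CYK table (by increasing span) (cells [i..j] with 1 ≤ i ≤ j ≤ 3 only):
  [1..1]={A,T2}  "c"  orig:{A}
  [2..2]={T1}  "a"  orig:{}
  [3..3]={A,T2}  "c"  orig:{A}
  [1..2]=∅  "ca"
  [2..3]={A,S}  "ac"
  [1..3]={B}  "cac"

Original NTs in T[1,3] deriving "cac": ["B"]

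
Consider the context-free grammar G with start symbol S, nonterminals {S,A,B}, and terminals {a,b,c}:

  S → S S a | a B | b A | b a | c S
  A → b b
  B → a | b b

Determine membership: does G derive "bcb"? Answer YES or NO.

CNF form of G:
  S -> S X3 | T0 A | T0 T1 | T1 B | T2 S
  A -> T0 T0
  B -> T0 T0 | a
  T0 -> b
  T1 -> a
  T2 -> c
  X3 -> S T1

Fill CYK table bottom-up:
  [0..0]={T0}  "b"  orig:{}
  [1..1]={T2}  "c"  orig:{}
  [2..2]={T0}  "b"  orig:{}
  [0..1]=∅  "bc"
  [1..2]=∅  "cb"
  [0..2]=∅  "bcb"

S ∉ T[0,2] ⇒ NO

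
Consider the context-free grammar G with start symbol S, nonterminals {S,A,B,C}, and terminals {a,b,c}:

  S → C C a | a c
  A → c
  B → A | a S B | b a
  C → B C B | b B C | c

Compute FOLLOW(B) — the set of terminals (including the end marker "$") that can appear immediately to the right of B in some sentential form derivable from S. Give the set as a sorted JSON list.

Compute FIRST by fixpoint:
iter 1:
  A via A→c: +{c}
  B via B→A: +{c}
  B via B→a S B: +{a}
  B via B→b a: +{b}
  C via C→B C B: +{a,b,c}
  S via S→C C a: +{a,b,c}
  FIRST[S]={a,b,c}  FIRST[A]={c}  FIRST[B]={a,b,c}  FIRST[C]={a,b,c}
iter 2: (stable)
  FIRST[S]={a,b,c}  FIRST[A]={c}  FIRST[B]={a,b,c}  FIRST[C]={a,b,c}

Compute FOLLOW by fixpoint:
seed FOLLOW(S) with $
[1]
  B→a S B: FOLLOW(S) ⊇ FIRST(B) = {a,b,c}; new: +{a,b,c}
  C→B C B: FOLLOW(B) ⊇ FIRST(C) = {a,b,c}; new: +{a,b,c}
  C→B C B: FOLLOW(C) ⊇ FIRST(B) = {a,b,c}; new: +{a,b,c}
  FOLLOW[S]={$,a,b,c}  FOLLOW[A]={}  FOLLOW[B]={a,b,c}  FOLLOW[C]={a,b,c}
[2]
  B→A: FOLLOW(A) ⊇ FOLLOW(B) ⊇ {a,b,c}; new: +{a,b,c}
  FOLLOW[S]={$,a,b,c}  FOLLOW[A]={a,b,c}  FOLLOW[B]={a,b,c}  FOLLOW[C]={a,b,c}
[3] (stable)
  FOLLOW[S]={$,a,b,c}  FOLLOW[A]={a,b,c}  FOLLOW[B]={a,b,c}  FOLLOW[C]={a,b,c}

FOLLOW(B) = ["a", "b", "c"]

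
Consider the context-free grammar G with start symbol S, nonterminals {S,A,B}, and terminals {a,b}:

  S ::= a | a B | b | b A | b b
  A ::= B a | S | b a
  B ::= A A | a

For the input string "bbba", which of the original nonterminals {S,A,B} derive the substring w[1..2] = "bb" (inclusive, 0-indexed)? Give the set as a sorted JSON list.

Convert to CNF:
  S -> T0 B | T1 A | T1 T1 | a | b
  A -> B T0 | T0 B | T1 A | T1 T0 | T1 T1 | a | b
  B -> A A | a
  T0 -> a
  T1 -> b

CYK table (by increasing span), restricted to cells inside w[1..2]:
  [1..1]={A,S,T1}  "b"  orig:{A,S}
  [2..2]={A,S,T1}  "b"  orig:{A,S}
  [1..2]={A,B,S}  "bb"

Original NTs in T[1,2] deriving "bb": ["A", "B", "S"]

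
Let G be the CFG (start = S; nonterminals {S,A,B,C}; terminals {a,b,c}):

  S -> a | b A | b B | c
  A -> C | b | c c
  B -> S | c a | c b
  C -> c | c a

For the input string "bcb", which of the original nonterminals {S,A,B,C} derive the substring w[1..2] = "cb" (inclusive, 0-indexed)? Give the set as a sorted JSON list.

CNF form of G:
  S -> T2 A | T2 B | a | c
  A -> T0 T0 | T0 T1 | b | c
  B -> T0 T1 | T0 T2 | T2 A | T2 B | a | c
  C -> T0 T1 | c
  T0 -> c
  T1 -> a
  T2 -> b

CYK fill, restricted to cells inside w[1..2]:
  T[1,1] 'c' = {A,B,C,S,T0}  orig:{A,B,C,S}
  T[2,2] 'b' = {A,T2}  orig:{A}
  T[1,2] 'cb' = {B}

Original NTs in T[1,2] deriving "cb": ["B"]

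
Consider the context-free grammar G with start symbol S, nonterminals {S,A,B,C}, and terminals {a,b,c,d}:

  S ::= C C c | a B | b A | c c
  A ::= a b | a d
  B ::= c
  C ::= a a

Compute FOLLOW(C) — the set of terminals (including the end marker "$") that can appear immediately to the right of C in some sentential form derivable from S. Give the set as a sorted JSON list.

FIRST sets, iterate to fixpoint:
[1]
  A via A→a b: +{a}
  B via B→c: +{c}
  C via C→a a: +{a}
  S via S→C C c: +{a}
  S via S→b A: +{b}
  S via S→c c: +{c}
  FIRST(S)={a,b,c}  FIRST(A)={a}  FIRST(B)={c}  FIRST(C)={a}
[2] (stable)
  FIRST(S)={a,b,c}  FIRST(A)={a}  FIRST(B)={c}  FIRST(C)={a}

Compute FOLLOW by fixpoint:
FOLLOW(S) := {$}
round 1:
  S→C C c: FOLLOW(C) ⊇ FIRST(C) = {a}; new: +{a}
  S→C C c: FOLLOW(C) ⊇ FIRST(c) = {c}; new: +{c}
  S→a B: FOLLOW(B) ⊇ FOLLOW(S) ⊇ {$}; new: +{$}
  S→b A: FOLLOW(A) ⊇ FOLLOW(S) ⊇ {$}; new: +{$}
  S: {$}  A: {$}  B: {$}  C: {a,c}
round 2: (stable)
  S: {$}  A: {$}  B: {$}  C: {a,c}

FOLLOW(C) = ["a", "c"]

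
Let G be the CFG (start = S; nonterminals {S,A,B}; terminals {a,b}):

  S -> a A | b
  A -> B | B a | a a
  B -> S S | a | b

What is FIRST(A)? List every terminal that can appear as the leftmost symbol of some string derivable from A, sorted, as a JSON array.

FIRST sets, iterate to fixpoint:
[1]
  A via A→a a: +{a}
  B via B→a: +{a}
  B via B→b: +{b}
  S via S→a A: +{a}
  S via S→b: +{b}
  S: {a,b}  A: {a}  B: {a,b}
[2]
  A via A→B: +{b}
  S: {a,b}  A: {a,b}  B: {a,b}
[3] (no change)
  S: {a,b}  A: {a,b}  B: {a,b}

FIRST(A) = ["a", "b"]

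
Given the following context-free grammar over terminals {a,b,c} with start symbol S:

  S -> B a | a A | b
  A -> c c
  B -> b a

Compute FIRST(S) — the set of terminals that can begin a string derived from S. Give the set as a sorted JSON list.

Compute FIRST by fixpoint:
iter 1:
  A via A→c c: +{c}
  B via B→b a: +{b}
  S via S→B a: +{b}
  S via S→a A: +{a}
  FIRST[S]={a,b}  FIRST[A]={c}  FIRST[B]={b}
iter 2: (no change)
  FIRST[S]={a,b}  FIRST[A]={c}  FIRST[B]={b}

FIRST(S) = ["a", "b"]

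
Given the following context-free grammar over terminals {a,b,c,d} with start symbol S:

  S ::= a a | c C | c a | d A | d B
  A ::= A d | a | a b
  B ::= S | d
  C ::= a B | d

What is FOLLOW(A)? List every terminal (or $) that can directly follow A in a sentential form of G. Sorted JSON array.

FIRST sets, iterate to fixpoint:
[1]
  A via A→a: +{a}
  B via B→d: +{d}
  C via C→a B: +{a}
  C via C→d: +{d}
  S via S→a a: +{a}
  S via S→c C: +{c}
  S via S→d A: +{d}
  S: {a,c,d}  A: {a}  B: {d}  C: {a,d}
[2]
  B via B→S: +{a,c}
  S: {a,c,d}  A: {a}  B: {a,c,d}  C: {a,d}
[3] (no change)
  S: {a,c,d}  A: {a}  B: {a,c,d}  C: {a,d}

FOLLOW sets:
seed FOLLOW(S) with $
[1]
  A→A d: FOLLOW(A) ⊇ FIRST(d) = {d}; new: +{d}
  S→c C: FOLLOW(C) ⊇ FOLLOW(S) ⊇ {$}; new: +{$}
  S→d A: FOLLOW(A) ⊇ FOLLOW(S) ⊇ {$}; new: +{$}
  S→d B: FOLLOW(B) ⊇ FOLLOW(S) ⊇ {$}; new: +{$}
  FOLLOW(S)={$}  FOLLOW(A)={$,d}  FOLLOW(B)={$}  FOLLOW(C)={$}
[2] (stable)
  FOLLOW(S)={$}  FOLLOW(A)={$,d}  FOLLOW(B)={$}  FOLLOW(C)={$}

FOLLOW(A) = ["$", "d"]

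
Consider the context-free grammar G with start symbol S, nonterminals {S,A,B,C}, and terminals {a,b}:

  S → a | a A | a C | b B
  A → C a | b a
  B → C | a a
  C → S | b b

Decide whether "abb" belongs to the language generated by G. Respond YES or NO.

Convert to CNF:
  S -> T0 A | T0 C | T1 B | a
  A -> C T0 | T1 T0
  B -> T0 A | T0 C | T0 T0 | T1 B | T1 T1 | a
  C -> T0 A | T0 C | T1 B | T1 T1 | a
  T0 -> a
  T1 -> b

CYK fill:
  [0..0]={B,C,S,T0}  "a"  orig:{B,C,S}
  [1..1]={T1}  "b"  orig:{}
  [2..2]={T1}  "b"  orig:{}
  [0..1]=∅  "ab"
  [1..2]={B,C}  "bb"
  [0..2]={B,C,S}  "abb"

S ∈ T[0,2] ⇒ YES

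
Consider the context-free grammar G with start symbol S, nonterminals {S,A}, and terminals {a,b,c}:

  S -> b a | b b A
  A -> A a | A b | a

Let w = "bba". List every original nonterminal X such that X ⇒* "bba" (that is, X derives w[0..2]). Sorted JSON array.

Convert to CNF:
  S -> T1 T0 | T1 X2
  A -> A T0 | A T1 | a
  T0 -> a
  T1 -> b
  X2 -> T1 A

Fill CYK table bottom-up, restricted to cells inside w[0..2]:
  [0..0]={T1}  "b"  orig:{}
  [1..1]={T1}  "b"  orig:{}
  [2..2]={A,T0}  "a"  orig:{A}
  [0..1]=∅  "bb"
  [1..2]={S,X2}  "ba"  orig:{S}
  [0..2]={S}  "bba"

Original NTs in T[0,2] deriving "bba": ["S"]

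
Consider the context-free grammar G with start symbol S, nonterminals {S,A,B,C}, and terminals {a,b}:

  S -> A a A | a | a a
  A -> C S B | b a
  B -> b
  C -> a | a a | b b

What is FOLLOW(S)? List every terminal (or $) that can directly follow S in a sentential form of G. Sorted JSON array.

FIRST iteration:
iter 1:
  A via A→b a: +{b}
  B via B→b: +{b}
  C via C→a: +{a}
  C via C→b b: +{b}
  S via S→A a A: +{b}
  S via S→a: +{a}
  FIRST[S]={a,b}  FIRST[A]={b}  FIRST[B]={b}  FIRST[C]={a,b}
iter 2:
  A via A→C S B: +{a}
  FIRST[S]={a,b}  FIRST[A]={a,b}  FIRST[B]={b}  FIRST[C]={a,b}
iter 3: (no change)
  FIRST[S]={a,b}  FIRST[A]={a,b}  FIRST[B]={b}  FIRST[C]={a,b}

Compute FOLLOW by fixpoint:
initialize: $ ∈ FOLLOW(S)
iter 1:
  A→C S B: FOLLOW(C) ⊇ FIRST(S) = {a,b}; new: +{a,b}
  A→C S B: FOLLOW(S) ⊇ FIRST(B) = {b}; new: +{b}
  S→A a A: FOLLOW(A) ⊇ FIRST(a) = {a}; new: +{a}
  S→A a A: FOLLOW(A) ⊇ FOLLOW(S) ⊇ {$,b}; new: +{$,b}
  FOLLOW(S)={$,b}  FOLLOW(A)={$,a,b}  FOLLOW(B)={}  FOLLOW(C)={a,b}
iter 2:
  A→C S B: FOLLOW(B) ⊇ FOLLOW(A) ⊇ {$,a,b}; new: +{$,a,b}
  FOLLOW(S)={$,b}  FOLLOW(A)={$,a,b}  FOLLOW(B)={$,a,b}  FOLLOW(C)={a,b}
iter 3: (stable)
  FOLLOW(S)={$,b}  FOLLOW(A)={$,a,b}  FOLLOW(B)={$,a,b}  FOLLOW(C)={a,b}

FOLLOW(S) = ["$", "b"]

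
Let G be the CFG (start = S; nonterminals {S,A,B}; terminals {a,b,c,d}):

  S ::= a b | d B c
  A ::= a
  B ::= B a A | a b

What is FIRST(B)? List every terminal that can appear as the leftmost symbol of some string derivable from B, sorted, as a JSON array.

FIRST sets, iterate to fixpoint:
pass 1:
  A via A→a: +{a}
  B via B→a b: +{a}
  S via S→a b: +{a}
  S via S→d B c: +{d}
  S: {a,d}  A: {a}  B: {a}
pass 2: — fixpoint
  S: {a,d}  A: {a}  B: {a}

FIRST(B) = ["a"]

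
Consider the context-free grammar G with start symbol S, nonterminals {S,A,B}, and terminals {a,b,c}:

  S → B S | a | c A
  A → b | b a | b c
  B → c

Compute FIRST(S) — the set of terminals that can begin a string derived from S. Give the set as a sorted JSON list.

FIRST sets, iterate to fixpoint:
pass 1:
  A via A→b: +{b}
  B via B→c: +{c}
  S via S→B S: +{c}
  S via S→a: +{a}
  FIRST(S)={a,c}  FIRST(A)={b}  FIRST(B)={c}
pass 2: (stable)
  FIRST(S)={a,c}  FIRST(A)={b}  FIRST(B)={c}

FIRST(S) = ["a", "c"]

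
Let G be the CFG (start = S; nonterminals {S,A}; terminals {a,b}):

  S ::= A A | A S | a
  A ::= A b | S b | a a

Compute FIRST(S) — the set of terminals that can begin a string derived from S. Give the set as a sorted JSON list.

FIRST sets, iterate to fixpoint:
[1]
  A via A→a a: +{a}
  S via S→A A: +{a}
  S: {a}  A: {a}
[2] done
  S: {a}  A: {a}

FIRST(S) = ["a"]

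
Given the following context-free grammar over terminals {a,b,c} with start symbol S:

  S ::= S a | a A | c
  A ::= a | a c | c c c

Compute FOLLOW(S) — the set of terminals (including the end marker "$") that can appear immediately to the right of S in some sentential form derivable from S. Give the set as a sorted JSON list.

Compute FIRST by fixpoint:
round 1:
  A via A→a: +{a}
  A via A→c c c: +{c}
  S via S→a A: +{a}
  S via S→c: +{c}
  FIRST[S]={a,c}  FIRST[A]={a,c}
round 2: done
  FIRST[S]={a,c}  FIRST[A]={a,c}

FOLLOW sets:
initialize: $ ∈ FOLLOW(S)
[1]
  S→S a: FOLLOW(S) ⊇ FIRST(a) = {a}; new: +{a}
  S→a A: FOLLOW(A) ⊇ FOLLOW(S) ⊇ {$,a}; new: +{$,a}
  FOLLOW[S]={$,a}  FOLLOW[A]={$,a}
[2] done
  FOLLOW[S]={$,a}  FOLLOW[A]={$,a}

FOLLOW(S) = ["$", "a"]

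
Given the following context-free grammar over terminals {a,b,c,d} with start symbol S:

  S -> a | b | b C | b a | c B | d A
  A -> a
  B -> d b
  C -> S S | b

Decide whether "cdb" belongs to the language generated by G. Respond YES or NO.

Convert to CNF:
  S -> T0 A | T1 C | T1 T2 | T3 B | a | b
  A -> a
  B -> T0 T1
  C -> S S | b
  T0 -> d
  T1 -> b
  T2 -> a
  T3 -> c

CYK table (by increasing span):
  cell(0,0) c: {T3}  orig:{}
  cell(1,1) d: {T0}  orig:{}
  cell(2,2) b: {C,S,T1}  orig:{C,S}
  cell(0,1) cd: ∅
  cell(1,2) db: {B}
  cell(0,2) cdb: {S}

S ∈ T[0,2] ⇒ YES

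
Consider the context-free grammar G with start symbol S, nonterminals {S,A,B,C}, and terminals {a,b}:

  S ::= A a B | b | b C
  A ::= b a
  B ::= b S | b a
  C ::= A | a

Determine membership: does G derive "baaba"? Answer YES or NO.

Convert to CNF:
  S -> A X2 | T0 C | b
  A -> T0 T1
  B -> T0 S | T0 T1
  C -> T0 T1 | a
  T0 -> b
  T1 -> a
  X2 -> T1 B

Fill CYK table bottom-up:
  [0..0]={S,T0}  "b"  orig:{S}
  [1..1]={C,T1}  "a"  orig:{C}
  [2..2]={C,T1}  "a"  orig:{C}
  [3..3]={S,T0}  "b"  orig:{S}
  [4..4]={C,T1}  "a"  orig:{C}
  [0..1]={A,B,C,S}  "ba"
  [1..2]=∅  "aa"
  [2..3]=∅  "ab"
  [3..4]={A,B,C,S}  "ba"
  [0..2]=∅  "baa"
  [1..3]=∅  "aab"
  [2..4]={X2}  "aba"  orig:{}
  [0..3]=∅  "baab"
  [1..4]=∅  "aaba"
  [0..4]={S}  "baaba"

S ∈ T[0,4] ⇒ YES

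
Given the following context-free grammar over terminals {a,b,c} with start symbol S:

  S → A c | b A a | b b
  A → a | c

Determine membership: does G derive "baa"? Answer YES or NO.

Convert to CNF:
  S -> A T0 | T1 T1 | T1 X3
  A -> a | c
  T0 -> c
  T1 -> b
  T2 -> a
  X3 -> A T2

CYK table (by increasing span):
  cell(0,0) b: {T1}  orig:{}
  cell(1,1) a: {A,T2}  orig:{A}
  cell(2,2) a: {A,T2}  orig:{A}
  cell(0,1) ba: ∅
  cell(1,2) aa: {X3}  orig:{}
  cell(0,2) baa: {S}

S ∈ T[0,2] ⇒ YES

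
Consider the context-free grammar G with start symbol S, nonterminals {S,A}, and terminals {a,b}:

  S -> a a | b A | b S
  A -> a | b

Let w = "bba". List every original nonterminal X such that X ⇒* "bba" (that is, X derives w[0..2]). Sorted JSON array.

Convert to CNF:
  S -> T0 T0 | T1 A | T1 S
  A -> a | b
  T0 -> a
  T1 -> b

CYK table (by increasing span), restricted to cells inside w[0..2]:
  [0..0]={A,T1}  "b"  orig:{A}
  [1..1]={A,T1}  "b"  orig:{A}
  [2..2]={A,T0}  "a"  orig:{A}
  [0..1]={S}  "bb"
  [1..2]={S}  "ba"
  [0..2]={S}  "bba"

Original NTs in T[0,2] deriving "bba": ["S"]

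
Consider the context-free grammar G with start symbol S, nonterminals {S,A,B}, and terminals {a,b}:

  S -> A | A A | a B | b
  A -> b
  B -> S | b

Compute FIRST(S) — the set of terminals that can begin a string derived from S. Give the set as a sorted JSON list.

FIRST sets, iterate to fixpoint:
[1]
  A via A→b: +{b}
  B via B→b: +{b}
  S via S→A: +{b}
  S via S→a B: +{a}
  S: {a,b}  A: {b}  B: {b}
[2]
  B via B→S: +{a}
  S: {a,b}  A: {b}  B: {a,b}
[3] — fixpoint
  S: {a,b}  A: {b}  B: {a,b}

FIRST(S) = ["a", "b"]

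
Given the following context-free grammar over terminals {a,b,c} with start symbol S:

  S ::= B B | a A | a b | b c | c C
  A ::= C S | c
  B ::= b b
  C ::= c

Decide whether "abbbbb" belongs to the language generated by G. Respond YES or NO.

CNF form of G:
  S -> B B | T0 T2 | T1 A | T1 T0 | T2 C
  A -> C S | c
  B -> T0 T0
  C -> c
  T0 -> b
  T1 -> a
  T2 -> c

Fill CYK table bottom-up:
  cell(0,0) a: {T1}  orig:{}
  cell(1,1) b: {T0}  orig:{}
  cell(2,2) b: {T0}  orig:{}
  cell(3,3) b: {T0}  orig:{}
  cell(4,4) b: {T0}  orig:{}
  cell(5,5) b: {T0}  orig:{}
  cell(0,1) ab: {S}
  cell(1,2) bb: {B}
  cell(2,3) bb: {B}
  cell(3,4) bb: {B}
  cell(4,5) bb: {B}
  cell(0,2) abb: ∅
  cell(1,3) bbb: ∅
  cell(2,4) bbb: ∅
  cell(3,5) bbb: ∅
  cell(0,3) abbb: ∅
  cell(1,4) bbbb: {S}
  cell(2,5) bbbb: {S}
  cell(0,4) abbbb: ∅
  cell(1,5) bbbbb: ∅
  cell(0,5) abbbbb: ∅

S ∉ T[0,5] ⇒ NO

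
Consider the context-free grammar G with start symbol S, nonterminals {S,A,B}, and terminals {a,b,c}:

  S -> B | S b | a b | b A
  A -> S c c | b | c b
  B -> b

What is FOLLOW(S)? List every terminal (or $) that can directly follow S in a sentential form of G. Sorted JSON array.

FIRST iteration:
pass 1:
  A via A→b: +{b}
  A via A→c b: +{c}
  B via B→b: +{b}
  S via S→B: +{b}
  S via S→a b: +{a}
  FIRST[S]={a,b}  FIRST[A]={b,c}  FIRST[B]={b}
pass 2:
  A via A→S c c: +{a}
  FIRST[S]={a,b}  FIRST[A]={a,b,c}  FIRST[B]={b}
pass 3: (no change)
  FIRST[S]={a,b}  FIRST[A]={a,b,c}  FIRST[B]={b}

Compute FOLLOW by fixpoint:
initialize: $ ∈ FOLLOW(S)
round 1:
  A→S c c: FOLLOW(S) ⊇ FIRST(c) = {c}; new: +{c}
  S→B: FOLLOW(B) ⊇ FOLLOW(S) ⊇ {$,c}; new: +{$,c}
  S→S b: FOLLOW(S) ⊇ FIRST(b) = {b}; new: +{b}
  S→b A: FOLLOW(A) ⊇ FOLLOW(S) ⊇ {$,b,c}; new: +{$,b,c}
  FOLLOW(S)={$,b,c}  FOLLOW(A)={$,b,c}  FOLLOW(B)={$,c}
round 2:
  S→B: FOLLOW(B) ⊇ FOLLOW(S) ⊇ {$,b,c}; new: +{b}
  FOLLOW(S)={$,b,c}  FOLLOW(A)={$,b,c}  FOLLOW(B)={$,b,c}
round 3: done
  FOLLOW(S)={$,b,c}  FOLLOW(A)={$,b,c}  FOLLOW(B)={$,b,c}

FOLLOW(S) = ["$", "b", "c"]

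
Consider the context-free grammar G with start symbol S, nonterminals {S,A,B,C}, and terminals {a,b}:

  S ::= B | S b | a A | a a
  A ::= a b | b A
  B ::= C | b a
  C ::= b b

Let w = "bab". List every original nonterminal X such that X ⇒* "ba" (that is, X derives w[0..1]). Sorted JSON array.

CNF form of G:
  S -> S T1 | T0 A | T0 T0 | T1 T0 | T1 T1
  A -> T0 T1 | T1 A
  B -> T1 T0 | T1 T1
  C -> T1 T1
  T0 -> a
  T1 -> b

CYK fill, restricted to cells inside w[0..1]:
  cell(0,0) b: {T1}  orig:{}
  cell(1,1) a: {T0}  orig:{}
  cell(0,1) ba: {B,S}

Original NTs in T[0,1] deriving "ba": ["B", "S"]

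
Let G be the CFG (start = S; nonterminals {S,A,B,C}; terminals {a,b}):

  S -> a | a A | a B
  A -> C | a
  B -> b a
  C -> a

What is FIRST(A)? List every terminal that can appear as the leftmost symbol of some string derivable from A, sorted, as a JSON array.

FIRST sets, iterate to fixpoint:
round 1:
  A via A→a: +{a}
  B via B→b a: +{b}
  C via C→a: +{a}
  S via S→a: +{a}
  S: {a}  A: {a}  B: {b}  C: {a}
round 2: (no change)
  S: {a}  A: {a}  B: {b}  C: {a}

FIRST(A) = ["a"]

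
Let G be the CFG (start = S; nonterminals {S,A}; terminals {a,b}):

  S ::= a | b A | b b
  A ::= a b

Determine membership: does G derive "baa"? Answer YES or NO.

Convert to CNF:
  S -> T1 A | T1 T1 | a
  A -> T0 T1
  T0 -> a
  T1 -> b

Fill CYK table bottom-up:
  cell(0,0) b: {T1}  orig:{}
  cell(1,1) a: {S,T0}  orig:{S}
  cell(2,2) a: {S,T0}  orig:{S}
  cell(0,1) ba: ∅
  cell(1,2) aa: ∅
  cell(0,2) baa: ∅

S ∉ T[0,2] ⇒ NO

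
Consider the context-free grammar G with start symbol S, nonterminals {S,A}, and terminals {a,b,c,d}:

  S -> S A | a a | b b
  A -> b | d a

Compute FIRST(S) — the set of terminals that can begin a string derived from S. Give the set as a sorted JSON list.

FIRST sets, iterate to fixpoint:
iter 1:
  A via A→b: +{b}
  A via A→d a: +{d}
  S via S→a a: +{a}
  S via S→b b: +{b}
  FIRST(S)={a,b}  FIRST(A)={b,d}
iter 2: (stable)
  FIRST(S)={a,b}  FIRST(A)={b,d}

FIRST(S) = ["a", "b"]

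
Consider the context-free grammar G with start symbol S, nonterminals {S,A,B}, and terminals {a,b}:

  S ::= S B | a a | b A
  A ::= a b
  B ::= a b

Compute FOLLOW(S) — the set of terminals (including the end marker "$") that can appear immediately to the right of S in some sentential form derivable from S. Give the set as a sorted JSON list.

Compute FIRST by fixpoint:
[1]
  A via A→a b: +{a}
  B via B→a b: +{a}
  S via S→a a: +{a}
  S via S→b A: +{b}
  FIRST(S)={a,b}  FIRST(A)={a}  FIRST(B)={a}
[2] (no change)
  FIRST(S)={a,b}  FIRST(A)={a}  FIRST(B)={a}

FOLLOW iteration:
FOLLOW(S) := {$}
[1]
  S→S B: FOLLOW(S) ⊇ FIRST(B) = {a}; new: +{a}
  S→S B: FOLLOW(B) ⊇ FOLLOW(S) ⊇ {$,a}; new: +{$,a}
  S→b A: FOLLOW(A) ⊇ FOLLOW(S) ⊇ {$,a}; new: +{$,a}
  FOLLOW(S)={$,a}  FOLLOW(A)={$,a}  FOLLOW(B)={$,a}
[2] (no change)
  FOLLOW(S)={$,a}  FOLLOW(A)={$,a}  FOLLOW(B)={$,a}

FOLLOW(S) = ["$", "a"]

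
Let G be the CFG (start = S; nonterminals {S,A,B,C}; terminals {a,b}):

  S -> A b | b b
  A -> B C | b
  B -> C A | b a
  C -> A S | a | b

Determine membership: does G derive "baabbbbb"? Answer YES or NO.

Convert to CNF:
  S -> A T0 | T0 T0
  A -> B C | b
  B -> C A | T0 T1
  C -> A S | a | b
  T0 -> b
  T1 -> a

CYK table (by increasing span):
  cell(0,0) b: {A,C,T0}  orig:{A,C}
  cell(1,1) a: {C,T1}  orig:{C}
  cell(2,2) a: {C,T1}  orig:{C}
  cell(3,3) b: {A,C,T0}  orig:{A,C}
  cell(4,4) b: {A,C,T0}  orig:{A,C}
  cell(5,5) b: {A,C,T0}  orig:{A,C}
  cell(6,6) b: {A,C,T0}  orig:{A,C}
  cell(7,7) b: {A,C,T0}  orig:{A,C}
  cell(0,1) ba: {B}
  cell(1,2) aa: ∅
  cell(2,3) ab: {B}
  cell(3,4) bb: {B,S}
  cell(4,5) bb: {B,S}
  cell(5,6) bb: {B,S}
  cell(6,7) bb: {B,S}
  cell(0,2) baa: {A}
  cell(1,3) aab: ∅
  cell(2,4) abb: {A}
  cell(3,5) bbb: {A,C}
  cell(4,6) bbb: {A,C}
  cell(5,7) bbb: {A,C}
  cell(0,3) baab: {S}
  cell(1,4) aabb: {B}
  cell(2,5) abbb: {B,S}
  cell(3,6) bbbb: {B,S}
  cell(4,7) bbbb: {B,S}
  cell(0,4) baabb: {C}
  cell(1,5) aabbb: {A}
  cell(2,6) abbbb: {A,C}
  cell(3,7) bbbbb: {A,C}
  cell(0,5) baabbb: {B}
  cell(1,6) aabbbb: {B,S}
  cell(2,7) abbbbb: {B,S}
  cell(0,6) baabbbb: {A,C}
  cell(1,7) aabbbbb: {A,C}
  cell(0,7) baabbbbb: {B,S}

S ∈ T[0,7] ⇒ YES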